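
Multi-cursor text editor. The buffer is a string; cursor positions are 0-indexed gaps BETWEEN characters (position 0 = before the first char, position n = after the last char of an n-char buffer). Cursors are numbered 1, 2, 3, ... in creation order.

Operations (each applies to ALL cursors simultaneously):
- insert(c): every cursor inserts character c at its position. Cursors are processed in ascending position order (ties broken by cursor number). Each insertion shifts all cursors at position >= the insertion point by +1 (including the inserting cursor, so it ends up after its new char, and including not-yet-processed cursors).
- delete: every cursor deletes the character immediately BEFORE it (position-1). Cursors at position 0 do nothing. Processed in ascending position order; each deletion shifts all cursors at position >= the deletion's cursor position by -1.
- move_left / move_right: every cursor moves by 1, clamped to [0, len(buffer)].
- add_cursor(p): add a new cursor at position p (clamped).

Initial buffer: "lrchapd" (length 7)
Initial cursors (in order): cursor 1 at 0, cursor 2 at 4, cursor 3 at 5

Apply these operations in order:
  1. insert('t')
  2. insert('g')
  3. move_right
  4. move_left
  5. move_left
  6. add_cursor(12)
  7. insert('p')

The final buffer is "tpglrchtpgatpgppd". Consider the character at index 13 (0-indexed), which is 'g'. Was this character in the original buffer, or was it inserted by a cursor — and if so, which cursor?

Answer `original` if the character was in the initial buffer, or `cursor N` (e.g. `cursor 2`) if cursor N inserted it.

Answer: cursor 3

Derivation:
After op 1 (insert('t')): buffer="tlrchtatpd" (len 10), cursors c1@1 c2@6 c3@8, authorship 1....2.3..
After op 2 (insert('g')): buffer="tglrchtgatgpd" (len 13), cursors c1@2 c2@8 c3@11, authorship 11....22.33..
After op 3 (move_right): buffer="tglrchtgatgpd" (len 13), cursors c1@3 c2@9 c3@12, authorship 11....22.33..
After op 4 (move_left): buffer="tglrchtgatgpd" (len 13), cursors c1@2 c2@8 c3@11, authorship 11....22.33..
After op 5 (move_left): buffer="tglrchtgatgpd" (len 13), cursors c1@1 c2@7 c3@10, authorship 11....22.33..
After op 6 (add_cursor(12)): buffer="tglrchtgatgpd" (len 13), cursors c1@1 c2@7 c3@10 c4@12, authorship 11....22.33..
After op 7 (insert('p')): buffer="tpglrchtpgatpgppd" (len 17), cursors c1@2 c2@9 c3@13 c4@16, authorship 111....222.333.4.
Authorship (.=original, N=cursor N): 1 1 1 . . . . 2 2 2 . 3 3 3 . 4 .
Index 13: author = 3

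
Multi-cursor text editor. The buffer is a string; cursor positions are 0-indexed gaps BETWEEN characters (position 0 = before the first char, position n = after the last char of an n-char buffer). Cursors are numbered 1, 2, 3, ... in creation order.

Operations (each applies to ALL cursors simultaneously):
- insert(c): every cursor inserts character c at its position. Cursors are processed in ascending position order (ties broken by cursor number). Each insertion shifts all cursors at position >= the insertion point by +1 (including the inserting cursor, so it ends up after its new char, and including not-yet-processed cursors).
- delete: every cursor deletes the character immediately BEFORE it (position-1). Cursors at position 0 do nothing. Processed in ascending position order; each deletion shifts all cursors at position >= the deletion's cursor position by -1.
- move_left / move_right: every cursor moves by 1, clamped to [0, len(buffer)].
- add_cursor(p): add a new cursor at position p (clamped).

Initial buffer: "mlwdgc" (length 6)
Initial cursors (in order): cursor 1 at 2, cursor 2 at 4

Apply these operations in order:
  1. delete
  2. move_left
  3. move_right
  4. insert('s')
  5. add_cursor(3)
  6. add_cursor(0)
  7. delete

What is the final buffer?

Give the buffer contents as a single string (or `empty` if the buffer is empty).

Answer: mgc

Derivation:
After op 1 (delete): buffer="mwgc" (len 4), cursors c1@1 c2@2, authorship ....
After op 2 (move_left): buffer="mwgc" (len 4), cursors c1@0 c2@1, authorship ....
After op 3 (move_right): buffer="mwgc" (len 4), cursors c1@1 c2@2, authorship ....
After op 4 (insert('s')): buffer="mswsgc" (len 6), cursors c1@2 c2@4, authorship .1.2..
After op 5 (add_cursor(3)): buffer="mswsgc" (len 6), cursors c1@2 c3@3 c2@4, authorship .1.2..
After op 6 (add_cursor(0)): buffer="mswsgc" (len 6), cursors c4@0 c1@2 c3@3 c2@4, authorship .1.2..
After op 7 (delete): buffer="mgc" (len 3), cursors c4@0 c1@1 c2@1 c3@1, authorship ...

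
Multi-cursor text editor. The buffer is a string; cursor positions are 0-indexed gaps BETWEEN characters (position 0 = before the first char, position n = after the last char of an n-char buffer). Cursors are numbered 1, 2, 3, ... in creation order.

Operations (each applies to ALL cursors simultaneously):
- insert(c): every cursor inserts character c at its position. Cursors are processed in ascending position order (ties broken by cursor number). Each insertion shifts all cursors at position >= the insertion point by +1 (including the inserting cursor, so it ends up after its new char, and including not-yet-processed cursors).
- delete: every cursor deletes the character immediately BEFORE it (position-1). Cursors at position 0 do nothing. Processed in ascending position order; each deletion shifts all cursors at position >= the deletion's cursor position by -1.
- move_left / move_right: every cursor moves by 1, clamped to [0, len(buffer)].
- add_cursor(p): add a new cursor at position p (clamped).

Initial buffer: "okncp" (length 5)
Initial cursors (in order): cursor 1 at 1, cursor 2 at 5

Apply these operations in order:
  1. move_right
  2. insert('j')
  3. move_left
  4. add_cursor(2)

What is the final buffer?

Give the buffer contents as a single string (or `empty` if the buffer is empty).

After op 1 (move_right): buffer="okncp" (len 5), cursors c1@2 c2@5, authorship .....
After op 2 (insert('j')): buffer="okjncpj" (len 7), cursors c1@3 c2@7, authorship ..1...2
After op 3 (move_left): buffer="okjncpj" (len 7), cursors c1@2 c2@6, authorship ..1...2
After op 4 (add_cursor(2)): buffer="okjncpj" (len 7), cursors c1@2 c3@2 c2@6, authorship ..1...2

Answer: okjncpj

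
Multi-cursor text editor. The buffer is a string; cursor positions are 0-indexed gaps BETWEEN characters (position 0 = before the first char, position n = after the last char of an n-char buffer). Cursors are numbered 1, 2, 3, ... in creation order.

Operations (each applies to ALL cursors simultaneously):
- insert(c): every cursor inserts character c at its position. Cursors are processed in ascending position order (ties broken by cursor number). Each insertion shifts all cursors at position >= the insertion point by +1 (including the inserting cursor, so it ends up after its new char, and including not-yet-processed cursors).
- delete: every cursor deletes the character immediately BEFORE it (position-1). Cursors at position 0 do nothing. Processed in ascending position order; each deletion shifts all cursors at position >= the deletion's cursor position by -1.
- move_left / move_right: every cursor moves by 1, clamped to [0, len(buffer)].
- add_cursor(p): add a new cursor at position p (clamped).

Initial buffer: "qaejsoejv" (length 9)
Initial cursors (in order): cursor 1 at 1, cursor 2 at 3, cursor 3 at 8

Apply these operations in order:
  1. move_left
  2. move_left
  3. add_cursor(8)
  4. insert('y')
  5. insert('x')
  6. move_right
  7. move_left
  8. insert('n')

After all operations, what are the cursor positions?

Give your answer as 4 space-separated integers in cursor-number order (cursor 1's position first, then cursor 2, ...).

Answer: 3 7 15 20

Derivation:
After op 1 (move_left): buffer="qaejsoejv" (len 9), cursors c1@0 c2@2 c3@7, authorship .........
After op 2 (move_left): buffer="qaejsoejv" (len 9), cursors c1@0 c2@1 c3@6, authorship .........
After op 3 (add_cursor(8)): buffer="qaejsoejv" (len 9), cursors c1@0 c2@1 c3@6 c4@8, authorship .........
After op 4 (insert('y')): buffer="yqyaejsoyejyv" (len 13), cursors c1@1 c2@3 c3@9 c4@12, authorship 1.2.....3..4.
After op 5 (insert('x')): buffer="yxqyxaejsoyxejyxv" (len 17), cursors c1@2 c2@5 c3@12 c4@16, authorship 11.22.....33..44.
After op 6 (move_right): buffer="yxqyxaejsoyxejyxv" (len 17), cursors c1@3 c2@6 c3@13 c4@17, authorship 11.22.....33..44.
After op 7 (move_left): buffer="yxqyxaejsoyxejyxv" (len 17), cursors c1@2 c2@5 c3@12 c4@16, authorship 11.22.....33..44.
After op 8 (insert('n')): buffer="yxnqyxnaejsoyxnejyxnv" (len 21), cursors c1@3 c2@7 c3@15 c4@20, authorship 111.222.....333..444.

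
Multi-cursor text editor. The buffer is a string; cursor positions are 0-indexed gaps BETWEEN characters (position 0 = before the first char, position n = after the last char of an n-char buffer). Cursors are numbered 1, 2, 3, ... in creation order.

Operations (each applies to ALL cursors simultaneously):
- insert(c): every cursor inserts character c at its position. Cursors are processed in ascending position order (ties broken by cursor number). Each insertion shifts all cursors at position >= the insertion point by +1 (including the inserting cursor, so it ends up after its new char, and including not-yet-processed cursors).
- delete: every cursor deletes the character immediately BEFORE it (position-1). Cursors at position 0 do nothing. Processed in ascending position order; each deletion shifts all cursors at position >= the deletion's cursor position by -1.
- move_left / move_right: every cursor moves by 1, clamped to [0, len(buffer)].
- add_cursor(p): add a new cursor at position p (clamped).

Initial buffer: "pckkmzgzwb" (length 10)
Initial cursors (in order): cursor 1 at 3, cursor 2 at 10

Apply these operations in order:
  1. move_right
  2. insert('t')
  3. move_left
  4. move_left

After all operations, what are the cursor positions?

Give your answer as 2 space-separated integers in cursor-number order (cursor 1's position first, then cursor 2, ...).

After op 1 (move_right): buffer="pckkmzgzwb" (len 10), cursors c1@4 c2@10, authorship ..........
After op 2 (insert('t')): buffer="pckktmzgzwbt" (len 12), cursors c1@5 c2@12, authorship ....1......2
After op 3 (move_left): buffer="pckktmzgzwbt" (len 12), cursors c1@4 c2@11, authorship ....1......2
After op 4 (move_left): buffer="pckktmzgzwbt" (len 12), cursors c1@3 c2@10, authorship ....1......2

Answer: 3 10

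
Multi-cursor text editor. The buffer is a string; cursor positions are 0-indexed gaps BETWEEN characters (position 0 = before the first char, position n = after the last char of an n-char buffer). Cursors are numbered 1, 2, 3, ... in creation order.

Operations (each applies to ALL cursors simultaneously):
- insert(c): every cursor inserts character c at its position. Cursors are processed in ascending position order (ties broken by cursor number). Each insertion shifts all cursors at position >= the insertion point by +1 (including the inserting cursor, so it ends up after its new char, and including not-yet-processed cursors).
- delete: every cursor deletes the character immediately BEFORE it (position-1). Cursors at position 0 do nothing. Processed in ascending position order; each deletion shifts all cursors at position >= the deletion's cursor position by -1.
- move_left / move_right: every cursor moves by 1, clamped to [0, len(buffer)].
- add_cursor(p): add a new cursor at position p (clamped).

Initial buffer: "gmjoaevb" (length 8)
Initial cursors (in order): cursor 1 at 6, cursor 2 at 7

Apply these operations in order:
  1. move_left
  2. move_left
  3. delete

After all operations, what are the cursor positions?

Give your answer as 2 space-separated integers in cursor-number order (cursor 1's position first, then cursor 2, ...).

Answer: 3 3

Derivation:
After op 1 (move_left): buffer="gmjoaevb" (len 8), cursors c1@5 c2@6, authorship ........
After op 2 (move_left): buffer="gmjoaevb" (len 8), cursors c1@4 c2@5, authorship ........
After op 3 (delete): buffer="gmjevb" (len 6), cursors c1@3 c2@3, authorship ......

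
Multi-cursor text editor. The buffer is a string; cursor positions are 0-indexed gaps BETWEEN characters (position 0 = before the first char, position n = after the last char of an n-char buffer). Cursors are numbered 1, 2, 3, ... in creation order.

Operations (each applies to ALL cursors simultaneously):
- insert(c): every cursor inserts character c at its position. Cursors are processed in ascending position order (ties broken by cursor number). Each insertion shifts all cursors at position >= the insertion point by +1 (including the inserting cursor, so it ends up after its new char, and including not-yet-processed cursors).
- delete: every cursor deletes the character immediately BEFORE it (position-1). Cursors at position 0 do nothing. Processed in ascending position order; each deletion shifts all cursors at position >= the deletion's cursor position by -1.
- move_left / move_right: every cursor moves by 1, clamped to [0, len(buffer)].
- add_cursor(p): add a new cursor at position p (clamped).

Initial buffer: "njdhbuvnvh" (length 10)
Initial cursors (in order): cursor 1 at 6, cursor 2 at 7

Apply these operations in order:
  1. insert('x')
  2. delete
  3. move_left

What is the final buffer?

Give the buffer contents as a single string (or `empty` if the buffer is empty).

Answer: njdhbuvnvh

Derivation:
After op 1 (insert('x')): buffer="njdhbuxvxnvh" (len 12), cursors c1@7 c2@9, authorship ......1.2...
After op 2 (delete): buffer="njdhbuvnvh" (len 10), cursors c1@6 c2@7, authorship ..........
After op 3 (move_left): buffer="njdhbuvnvh" (len 10), cursors c1@5 c2@6, authorship ..........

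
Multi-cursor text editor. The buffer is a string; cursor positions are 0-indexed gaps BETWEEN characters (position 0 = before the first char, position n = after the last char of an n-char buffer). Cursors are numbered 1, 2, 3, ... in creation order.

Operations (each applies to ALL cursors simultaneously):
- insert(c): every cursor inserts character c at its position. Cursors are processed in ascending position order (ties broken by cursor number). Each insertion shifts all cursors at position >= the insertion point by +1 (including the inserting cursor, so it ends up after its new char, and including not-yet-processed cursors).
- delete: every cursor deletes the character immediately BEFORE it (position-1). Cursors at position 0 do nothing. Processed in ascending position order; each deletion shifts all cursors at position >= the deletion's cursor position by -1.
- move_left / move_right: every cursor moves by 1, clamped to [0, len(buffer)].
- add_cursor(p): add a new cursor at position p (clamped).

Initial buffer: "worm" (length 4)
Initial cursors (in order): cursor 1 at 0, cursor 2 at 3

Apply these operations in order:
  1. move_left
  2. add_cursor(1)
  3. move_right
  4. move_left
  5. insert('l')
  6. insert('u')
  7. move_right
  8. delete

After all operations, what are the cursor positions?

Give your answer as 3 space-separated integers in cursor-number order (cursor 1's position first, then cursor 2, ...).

After op 1 (move_left): buffer="worm" (len 4), cursors c1@0 c2@2, authorship ....
After op 2 (add_cursor(1)): buffer="worm" (len 4), cursors c1@0 c3@1 c2@2, authorship ....
After op 3 (move_right): buffer="worm" (len 4), cursors c1@1 c3@2 c2@3, authorship ....
After op 4 (move_left): buffer="worm" (len 4), cursors c1@0 c3@1 c2@2, authorship ....
After op 5 (insert('l')): buffer="lwlolrm" (len 7), cursors c1@1 c3@3 c2@5, authorship 1.3.2..
After op 6 (insert('u')): buffer="luwluolurm" (len 10), cursors c1@2 c3@5 c2@8, authorship 11.33.22..
After op 7 (move_right): buffer="luwluolurm" (len 10), cursors c1@3 c3@6 c2@9, authorship 11.33.22..
After op 8 (delete): buffer="lululum" (len 7), cursors c1@2 c3@4 c2@6, authorship 113322.

Answer: 2 6 4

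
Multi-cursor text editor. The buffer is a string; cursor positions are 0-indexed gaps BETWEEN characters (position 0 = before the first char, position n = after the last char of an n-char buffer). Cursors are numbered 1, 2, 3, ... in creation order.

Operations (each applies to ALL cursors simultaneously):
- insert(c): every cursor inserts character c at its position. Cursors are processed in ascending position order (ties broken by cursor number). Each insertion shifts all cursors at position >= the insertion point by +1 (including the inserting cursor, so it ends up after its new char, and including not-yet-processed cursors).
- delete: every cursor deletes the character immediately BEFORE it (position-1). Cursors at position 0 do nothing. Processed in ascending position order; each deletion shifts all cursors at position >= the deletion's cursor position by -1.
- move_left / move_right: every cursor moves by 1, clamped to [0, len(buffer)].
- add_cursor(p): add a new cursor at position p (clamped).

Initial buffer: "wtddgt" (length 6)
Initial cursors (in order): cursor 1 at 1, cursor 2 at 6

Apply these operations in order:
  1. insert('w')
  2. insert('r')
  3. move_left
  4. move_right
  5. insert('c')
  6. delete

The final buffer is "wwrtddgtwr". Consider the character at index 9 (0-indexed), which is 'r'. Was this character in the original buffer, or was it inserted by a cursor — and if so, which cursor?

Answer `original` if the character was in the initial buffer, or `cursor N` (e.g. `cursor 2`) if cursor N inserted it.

Answer: cursor 2

Derivation:
After op 1 (insert('w')): buffer="wwtddgtw" (len 8), cursors c1@2 c2@8, authorship .1.....2
After op 2 (insert('r')): buffer="wwrtddgtwr" (len 10), cursors c1@3 c2@10, authorship .11.....22
After op 3 (move_left): buffer="wwrtddgtwr" (len 10), cursors c1@2 c2@9, authorship .11.....22
After op 4 (move_right): buffer="wwrtddgtwr" (len 10), cursors c1@3 c2@10, authorship .11.....22
After op 5 (insert('c')): buffer="wwrctddgtwrc" (len 12), cursors c1@4 c2@12, authorship .111.....222
After op 6 (delete): buffer="wwrtddgtwr" (len 10), cursors c1@3 c2@10, authorship .11.....22
Authorship (.=original, N=cursor N): . 1 1 . . . . . 2 2
Index 9: author = 2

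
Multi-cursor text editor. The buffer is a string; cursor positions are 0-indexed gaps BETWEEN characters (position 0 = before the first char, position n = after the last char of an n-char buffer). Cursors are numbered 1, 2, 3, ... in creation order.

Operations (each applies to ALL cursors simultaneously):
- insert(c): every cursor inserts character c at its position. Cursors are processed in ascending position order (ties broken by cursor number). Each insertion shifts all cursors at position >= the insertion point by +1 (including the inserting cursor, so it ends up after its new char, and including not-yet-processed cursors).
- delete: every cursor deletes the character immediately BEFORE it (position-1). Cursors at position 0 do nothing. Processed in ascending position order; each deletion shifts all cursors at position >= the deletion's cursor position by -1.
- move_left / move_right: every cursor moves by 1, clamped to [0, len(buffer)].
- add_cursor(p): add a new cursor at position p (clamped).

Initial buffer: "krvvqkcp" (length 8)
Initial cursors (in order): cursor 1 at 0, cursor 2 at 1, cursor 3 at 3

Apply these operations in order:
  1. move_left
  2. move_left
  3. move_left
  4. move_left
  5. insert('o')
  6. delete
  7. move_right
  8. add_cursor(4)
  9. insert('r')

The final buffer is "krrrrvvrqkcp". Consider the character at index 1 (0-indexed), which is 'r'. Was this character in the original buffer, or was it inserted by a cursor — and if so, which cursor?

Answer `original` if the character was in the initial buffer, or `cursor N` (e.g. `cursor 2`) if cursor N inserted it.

After op 1 (move_left): buffer="krvvqkcp" (len 8), cursors c1@0 c2@0 c3@2, authorship ........
After op 2 (move_left): buffer="krvvqkcp" (len 8), cursors c1@0 c2@0 c3@1, authorship ........
After op 3 (move_left): buffer="krvvqkcp" (len 8), cursors c1@0 c2@0 c3@0, authorship ........
After op 4 (move_left): buffer="krvvqkcp" (len 8), cursors c1@0 c2@0 c3@0, authorship ........
After op 5 (insert('o')): buffer="oookrvvqkcp" (len 11), cursors c1@3 c2@3 c3@3, authorship 123........
After op 6 (delete): buffer="krvvqkcp" (len 8), cursors c1@0 c2@0 c3@0, authorship ........
After op 7 (move_right): buffer="krvvqkcp" (len 8), cursors c1@1 c2@1 c3@1, authorship ........
After op 8 (add_cursor(4)): buffer="krvvqkcp" (len 8), cursors c1@1 c2@1 c3@1 c4@4, authorship ........
After op 9 (insert('r')): buffer="krrrrvvrqkcp" (len 12), cursors c1@4 c2@4 c3@4 c4@8, authorship .123...4....
Authorship (.=original, N=cursor N): . 1 2 3 . . . 4 . . . .
Index 1: author = 1

Answer: cursor 1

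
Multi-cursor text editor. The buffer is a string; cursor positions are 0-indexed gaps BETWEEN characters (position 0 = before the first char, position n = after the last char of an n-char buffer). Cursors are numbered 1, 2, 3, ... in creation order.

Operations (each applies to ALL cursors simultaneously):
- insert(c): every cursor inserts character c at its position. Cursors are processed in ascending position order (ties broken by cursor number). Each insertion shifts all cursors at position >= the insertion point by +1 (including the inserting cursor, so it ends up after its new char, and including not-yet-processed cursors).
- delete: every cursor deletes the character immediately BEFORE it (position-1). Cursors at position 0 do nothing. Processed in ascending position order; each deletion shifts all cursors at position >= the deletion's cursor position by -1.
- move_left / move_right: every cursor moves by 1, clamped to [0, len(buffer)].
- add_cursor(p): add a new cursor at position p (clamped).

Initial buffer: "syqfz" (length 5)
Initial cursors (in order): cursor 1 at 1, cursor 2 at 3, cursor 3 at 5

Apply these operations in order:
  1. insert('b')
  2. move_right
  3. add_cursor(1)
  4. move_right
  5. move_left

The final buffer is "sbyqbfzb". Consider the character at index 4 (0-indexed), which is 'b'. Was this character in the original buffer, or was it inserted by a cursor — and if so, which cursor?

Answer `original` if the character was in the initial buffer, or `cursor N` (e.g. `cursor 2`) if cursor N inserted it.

After op 1 (insert('b')): buffer="sbyqbfzb" (len 8), cursors c1@2 c2@5 c3@8, authorship .1..2..3
After op 2 (move_right): buffer="sbyqbfzb" (len 8), cursors c1@3 c2@6 c3@8, authorship .1..2..3
After op 3 (add_cursor(1)): buffer="sbyqbfzb" (len 8), cursors c4@1 c1@3 c2@6 c3@8, authorship .1..2..3
After op 4 (move_right): buffer="sbyqbfzb" (len 8), cursors c4@2 c1@4 c2@7 c3@8, authorship .1..2..3
After op 5 (move_left): buffer="sbyqbfzb" (len 8), cursors c4@1 c1@3 c2@6 c3@7, authorship .1..2..3
Authorship (.=original, N=cursor N): . 1 . . 2 . . 3
Index 4: author = 2

Answer: cursor 2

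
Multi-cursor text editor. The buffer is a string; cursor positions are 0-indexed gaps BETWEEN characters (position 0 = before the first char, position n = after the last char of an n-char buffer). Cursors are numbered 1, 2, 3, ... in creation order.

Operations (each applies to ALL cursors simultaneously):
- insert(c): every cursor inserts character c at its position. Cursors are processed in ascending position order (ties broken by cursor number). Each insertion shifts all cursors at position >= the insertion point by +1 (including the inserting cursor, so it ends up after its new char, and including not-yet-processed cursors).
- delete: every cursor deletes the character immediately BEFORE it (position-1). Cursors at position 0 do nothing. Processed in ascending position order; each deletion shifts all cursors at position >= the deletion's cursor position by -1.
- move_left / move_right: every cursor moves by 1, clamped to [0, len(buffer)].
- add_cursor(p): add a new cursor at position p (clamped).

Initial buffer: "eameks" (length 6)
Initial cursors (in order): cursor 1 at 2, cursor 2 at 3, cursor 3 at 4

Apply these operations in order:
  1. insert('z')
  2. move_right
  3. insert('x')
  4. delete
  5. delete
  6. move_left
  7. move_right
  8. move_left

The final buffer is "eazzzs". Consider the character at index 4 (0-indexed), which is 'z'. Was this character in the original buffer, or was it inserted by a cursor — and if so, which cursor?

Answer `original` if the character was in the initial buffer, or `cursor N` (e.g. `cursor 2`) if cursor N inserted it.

Answer: cursor 3

Derivation:
After op 1 (insert('z')): buffer="eazmzezks" (len 9), cursors c1@3 c2@5 c3@7, authorship ..1.2.3..
After op 2 (move_right): buffer="eazmzezks" (len 9), cursors c1@4 c2@6 c3@8, authorship ..1.2.3..
After op 3 (insert('x')): buffer="eazmxzexzkxs" (len 12), cursors c1@5 c2@8 c3@11, authorship ..1.12.23.3.
After op 4 (delete): buffer="eazmzezks" (len 9), cursors c1@4 c2@6 c3@8, authorship ..1.2.3..
After op 5 (delete): buffer="eazzzs" (len 6), cursors c1@3 c2@4 c3@5, authorship ..123.
After op 6 (move_left): buffer="eazzzs" (len 6), cursors c1@2 c2@3 c3@4, authorship ..123.
After op 7 (move_right): buffer="eazzzs" (len 6), cursors c1@3 c2@4 c3@5, authorship ..123.
After op 8 (move_left): buffer="eazzzs" (len 6), cursors c1@2 c2@3 c3@4, authorship ..123.
Authorship (.=original, N=cursor N): . . 1 2 3 .
Index 4: author = 3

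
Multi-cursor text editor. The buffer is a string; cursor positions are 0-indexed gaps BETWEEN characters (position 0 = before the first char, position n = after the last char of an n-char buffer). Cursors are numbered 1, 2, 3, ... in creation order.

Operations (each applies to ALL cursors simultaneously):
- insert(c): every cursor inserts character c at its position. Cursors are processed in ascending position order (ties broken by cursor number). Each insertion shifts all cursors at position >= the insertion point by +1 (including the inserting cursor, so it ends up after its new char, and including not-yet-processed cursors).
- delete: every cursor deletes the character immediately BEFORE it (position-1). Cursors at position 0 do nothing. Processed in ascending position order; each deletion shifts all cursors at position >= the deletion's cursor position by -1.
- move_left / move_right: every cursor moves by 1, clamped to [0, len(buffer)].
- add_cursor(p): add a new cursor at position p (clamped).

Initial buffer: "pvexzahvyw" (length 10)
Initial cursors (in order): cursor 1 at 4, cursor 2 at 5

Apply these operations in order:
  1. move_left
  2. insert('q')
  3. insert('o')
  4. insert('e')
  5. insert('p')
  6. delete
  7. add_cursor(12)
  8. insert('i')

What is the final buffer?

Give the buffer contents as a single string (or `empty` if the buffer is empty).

After op 1 (move_left): buffer="pvexzahvyw" (len 10), cursors c1@3 c2@4, authorship ..........
After op 2 (insert('q')): buffer="pveqxqzahvyw" (len 12), cursors c1@4 c2@6, authorship ...1.2......
After op 3 (insert('o')): buffer="pveqoxqozahvyw" (len 14), cursors c1@5 c2@8, authorship ...11.22......
After op 4 (insert('e')): buffer="pveqoexqoezahvyw" (len 16), cursors c1@6 c2@10, authorship ...111.222......
After op 5 (insert('p')): buffer="pveqoepxqoepzahvyw" (len 18), cursors c1@7 c2@12, authorship ...1111.2222......
After op 6 (delete): buffer="pveqoexqoezahvyw" (len 16), cursors c1@6 c2@10, authorship ...111.222......
After op 7 (add_cursor(12)): buffer="pveqoexqoezahvyw" (len 16), cursors c1@6 c2@10 c3@12, authorship ...111.222......
After op 8 (insert('i')): buffer="pveqoeixqoeizaihvyw" (len 19), cursors c1@7 c2@12 c3@15, authorship ...1111.2222..3....

Answer: pveqoeixqoeizaihvyw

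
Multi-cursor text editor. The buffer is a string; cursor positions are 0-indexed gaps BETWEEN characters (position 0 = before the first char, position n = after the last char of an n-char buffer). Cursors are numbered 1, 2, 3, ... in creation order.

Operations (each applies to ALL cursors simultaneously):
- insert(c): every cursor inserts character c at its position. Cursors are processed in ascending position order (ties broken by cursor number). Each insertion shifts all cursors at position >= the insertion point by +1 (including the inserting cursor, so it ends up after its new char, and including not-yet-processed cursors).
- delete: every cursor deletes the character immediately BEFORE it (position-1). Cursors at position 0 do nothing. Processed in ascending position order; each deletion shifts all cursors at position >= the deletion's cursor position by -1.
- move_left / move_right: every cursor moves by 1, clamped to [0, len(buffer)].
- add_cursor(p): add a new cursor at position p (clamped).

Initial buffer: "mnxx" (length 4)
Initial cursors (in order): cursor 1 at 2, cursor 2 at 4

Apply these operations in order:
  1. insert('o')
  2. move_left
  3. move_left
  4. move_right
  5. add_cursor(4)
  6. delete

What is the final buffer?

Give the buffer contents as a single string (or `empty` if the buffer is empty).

Answer: moo

Derivation:
After op 1 (insert('o')): buffer="mnoxxo" (len 6), cursors c1@3 c2@6, authorship ..1..2
After op 2 (move_left): buffer="mnoxxo" (len 6), cursors c1@2 c2@5, authorship ..1..2
After op 3 (move_left): buffer="mnoxxo" (len 6), cursors c1@1 c2@4, authorship ..1..2
After op 4 (move_right): buffer="mnoxxo" (len 6), cursors c1@2 c2@5, authorship ..1..2
After op 5 (add_cursor(4)): buffer="mnoxxo" (len 6), cursors c1@2 c3@4 c2@5, authorship ..1..2
After op 6 (delete): buffer="moo" (len 3), cursors c1@1 c2@2 c3@2, authorship .12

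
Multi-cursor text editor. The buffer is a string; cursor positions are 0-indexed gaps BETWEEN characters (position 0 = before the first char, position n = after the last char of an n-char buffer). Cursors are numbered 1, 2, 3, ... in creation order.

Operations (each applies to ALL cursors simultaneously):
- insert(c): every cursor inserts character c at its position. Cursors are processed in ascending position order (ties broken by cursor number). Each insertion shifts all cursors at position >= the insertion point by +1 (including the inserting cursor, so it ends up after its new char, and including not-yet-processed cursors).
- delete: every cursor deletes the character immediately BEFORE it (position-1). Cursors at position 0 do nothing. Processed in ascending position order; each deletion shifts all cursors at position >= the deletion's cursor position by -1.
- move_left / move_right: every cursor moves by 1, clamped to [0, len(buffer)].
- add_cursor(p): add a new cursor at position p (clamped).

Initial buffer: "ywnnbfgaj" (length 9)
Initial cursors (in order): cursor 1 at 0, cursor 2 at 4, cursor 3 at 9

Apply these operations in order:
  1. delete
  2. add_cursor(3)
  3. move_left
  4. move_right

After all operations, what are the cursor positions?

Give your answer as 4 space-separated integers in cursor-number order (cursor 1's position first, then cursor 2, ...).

Answer: 1 3 7 3

Derivation:
After op 1 (delete): buffer="ywnbfga" (len 7), cursors c1@0 c2@3 c3@7, authorship .......
After op 2 (add_cursor(3)): buffer="ywnbfga" (len 7), cursors c1@0 c2@3 c4@3 c3@7, authorship .......
After op 3 (move_left): buffer="ywnbfga" (len 7), cursors c1@0 c2@2 c4@2 c3@6, authorship .......
After op 4 (move_right): buffer="ywnbfga" (len 7), cursors c1@1 c2@3 c4@3 c3@7, authorship .......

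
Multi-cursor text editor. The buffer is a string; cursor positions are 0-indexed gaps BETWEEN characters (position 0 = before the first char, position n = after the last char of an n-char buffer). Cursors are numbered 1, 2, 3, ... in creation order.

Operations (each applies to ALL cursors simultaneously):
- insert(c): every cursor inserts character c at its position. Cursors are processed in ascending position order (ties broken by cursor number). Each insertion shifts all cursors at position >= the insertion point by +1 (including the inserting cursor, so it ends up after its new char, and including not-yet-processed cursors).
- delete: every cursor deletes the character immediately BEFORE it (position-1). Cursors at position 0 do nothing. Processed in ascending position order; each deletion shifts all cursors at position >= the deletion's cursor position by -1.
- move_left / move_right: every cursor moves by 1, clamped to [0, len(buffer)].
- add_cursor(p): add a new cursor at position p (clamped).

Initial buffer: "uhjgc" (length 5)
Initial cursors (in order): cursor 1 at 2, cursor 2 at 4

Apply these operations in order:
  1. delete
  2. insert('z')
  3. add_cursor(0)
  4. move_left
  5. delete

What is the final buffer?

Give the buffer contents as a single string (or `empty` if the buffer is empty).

After op 1 (delete): buffer="ujc" (len 3), cursors c1@1 c2@2, authorship ...
After op 2 (insert('z')): buffer="uzjzc" (len 5), cursors c1@2 c2@4, authorship .1.2.
After op 3 (add_cursor(0)): buffer="uzjzc" (len 5), cursors c3@0 c1@2 c2@4, authorship .1.2.
After op 4 (move_left): buffer="uzjzc" (len 5), cursors c3@0 c1@1 c2@3, authorship .1.2.
After op 5 (delete): buffer="zzc" (len 3), cursors c1@0 c3@0 c2@1, authorship 12.

Answer: zzc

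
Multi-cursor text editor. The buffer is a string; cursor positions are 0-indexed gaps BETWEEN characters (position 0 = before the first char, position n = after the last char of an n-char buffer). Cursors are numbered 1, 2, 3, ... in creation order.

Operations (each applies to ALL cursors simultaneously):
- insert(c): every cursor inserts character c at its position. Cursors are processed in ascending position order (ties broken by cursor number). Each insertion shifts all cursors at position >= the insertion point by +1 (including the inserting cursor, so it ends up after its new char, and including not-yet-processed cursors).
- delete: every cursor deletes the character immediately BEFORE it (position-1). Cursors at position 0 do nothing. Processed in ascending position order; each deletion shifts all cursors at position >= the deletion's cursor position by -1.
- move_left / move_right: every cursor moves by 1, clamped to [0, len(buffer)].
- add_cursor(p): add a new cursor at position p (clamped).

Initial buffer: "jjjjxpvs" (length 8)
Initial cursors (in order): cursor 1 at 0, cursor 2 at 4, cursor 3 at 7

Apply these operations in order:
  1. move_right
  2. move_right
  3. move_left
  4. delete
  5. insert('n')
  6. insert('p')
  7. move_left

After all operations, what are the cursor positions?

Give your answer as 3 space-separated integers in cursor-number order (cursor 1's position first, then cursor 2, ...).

After op 1 (move_right): buffer="jjjjxpvs" (len 8), cursors c1@1 c2@5 c3@8, authorship ........
After op 2 (move_right): buffer="jjjjxpvs" (len 8), cursors c1@2 c2@6 c3@8, authorship ........
After op 3 (move_left): buffer="jjjjxpvs" (len 8), cursors c1@1 c2@5 c3@7, authorship ........
After op 4 (delete): buffer="jjjps" (len 5), cursors c1@0 c2@3 c3@4, authorship .....
After op 5 (insert('n')): buffer="njjjnpns" (len 8), cursors c1@1 c2@5 c3@7, authorship 1...2.3.
After op 6 (insert('p')): buffer="npjjjnppnps" (len 11), cursors c1@2 c2@7 c3@10, authorship 11...22.33.
After op 7 (move_left): buffer="npjjjnppnps" (len 11), cursors c1@1 c2@6 c3@9, authorship 11...22.33.

Answer: 1 6 9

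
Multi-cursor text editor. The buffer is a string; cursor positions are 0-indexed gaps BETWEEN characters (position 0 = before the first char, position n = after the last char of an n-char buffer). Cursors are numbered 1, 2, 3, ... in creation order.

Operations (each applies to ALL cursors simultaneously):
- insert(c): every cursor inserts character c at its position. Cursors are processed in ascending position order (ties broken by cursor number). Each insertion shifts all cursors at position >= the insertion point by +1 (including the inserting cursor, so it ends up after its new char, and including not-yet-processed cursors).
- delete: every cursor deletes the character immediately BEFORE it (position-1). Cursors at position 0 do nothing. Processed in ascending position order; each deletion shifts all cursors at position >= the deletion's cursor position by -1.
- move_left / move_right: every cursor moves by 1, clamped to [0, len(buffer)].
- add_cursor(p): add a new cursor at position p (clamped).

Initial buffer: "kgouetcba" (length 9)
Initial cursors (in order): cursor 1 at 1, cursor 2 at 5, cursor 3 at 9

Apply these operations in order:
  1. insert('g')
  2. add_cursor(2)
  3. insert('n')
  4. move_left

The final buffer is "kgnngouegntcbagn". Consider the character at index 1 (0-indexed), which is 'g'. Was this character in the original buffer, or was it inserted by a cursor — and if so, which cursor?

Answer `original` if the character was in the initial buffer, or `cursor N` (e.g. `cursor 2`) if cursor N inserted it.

Answer: cursor 1

Derivation:
After op 1 (insert('g')): buffer="kggouegtcbag" (len 12), cursors c1@2 c2@7 c3@12, authorship .1....2....3
After op 2 (add_cursor(2)): buffer="kggouegtcbag" (len 12), cursors c1@2 c4@2 c2@7 c3@12, authorship .1....2....3
After op 3 (insert('n')): buffer="kgnngouegntcbagn" (len 16), cursors c1@4 c4@4 c2@10 c3@16, authorship .114....22....33
After op 4 (move_left): buffer="kgnngouegntcbagn" (len 16), cursors c1@3 c4@3 c2@9 c3@15, authorship .114....22....33
Authorship (.=original, N=cursor N): . 1 1 4 . . . . 2 2 . . . . 3 3
Index 1: author = 1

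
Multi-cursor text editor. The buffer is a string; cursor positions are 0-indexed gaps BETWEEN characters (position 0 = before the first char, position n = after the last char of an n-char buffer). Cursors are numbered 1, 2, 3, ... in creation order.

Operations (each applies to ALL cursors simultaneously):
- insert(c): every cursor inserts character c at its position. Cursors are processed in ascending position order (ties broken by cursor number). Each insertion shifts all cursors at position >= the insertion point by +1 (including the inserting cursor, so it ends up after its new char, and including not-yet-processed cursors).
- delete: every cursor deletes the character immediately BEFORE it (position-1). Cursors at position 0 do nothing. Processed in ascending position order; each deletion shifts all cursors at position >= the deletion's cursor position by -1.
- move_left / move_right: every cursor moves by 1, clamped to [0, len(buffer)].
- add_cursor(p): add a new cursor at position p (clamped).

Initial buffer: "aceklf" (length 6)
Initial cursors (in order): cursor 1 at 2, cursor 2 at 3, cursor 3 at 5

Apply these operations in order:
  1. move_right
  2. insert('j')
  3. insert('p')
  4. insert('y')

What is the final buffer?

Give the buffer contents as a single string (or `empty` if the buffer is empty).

After op 1 (move_right): buffer="aceklf" (len 6), cursors c1@3 c2@4 c3@6, authorship ......
After op 2 (insert('j')): buffer="acejkjlfj" (len 9), cursors c1@4 c2@6 c3@9, authorship ...1.2..3
After op 3 (insert('p')): buffer="acejpkjplfjp" (len 12), cursors c1@5 c2@8 c3@12, authorship ...11.22..33
After op 4 (insert('y')): buffer="acejpykjpylfjpy" (len 15), cursors c1@6 c2@10 c3@15, authorship ...111.222..333

Answer: acejpykjpylfjpy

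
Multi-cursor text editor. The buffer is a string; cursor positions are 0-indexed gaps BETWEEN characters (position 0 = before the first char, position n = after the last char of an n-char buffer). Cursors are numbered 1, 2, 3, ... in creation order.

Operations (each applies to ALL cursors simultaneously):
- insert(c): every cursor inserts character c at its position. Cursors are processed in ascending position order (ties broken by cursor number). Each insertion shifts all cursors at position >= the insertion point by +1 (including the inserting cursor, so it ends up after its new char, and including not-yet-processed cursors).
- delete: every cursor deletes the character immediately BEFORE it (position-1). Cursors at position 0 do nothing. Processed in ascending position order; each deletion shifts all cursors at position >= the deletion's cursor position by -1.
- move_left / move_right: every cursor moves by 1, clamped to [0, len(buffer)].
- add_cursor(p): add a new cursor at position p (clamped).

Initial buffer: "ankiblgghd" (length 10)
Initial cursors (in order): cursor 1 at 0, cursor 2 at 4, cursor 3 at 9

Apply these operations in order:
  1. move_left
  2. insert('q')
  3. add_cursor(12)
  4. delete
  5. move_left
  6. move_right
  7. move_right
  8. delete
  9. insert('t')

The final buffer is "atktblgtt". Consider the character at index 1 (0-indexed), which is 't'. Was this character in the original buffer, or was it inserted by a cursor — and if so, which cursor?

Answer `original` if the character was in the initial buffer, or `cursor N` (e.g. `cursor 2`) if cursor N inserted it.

Answer: cursor 1

Derivation:
After op 1 (move_left): buffer="ankiblgghd" (len 10), cursors c1@0 c2@3 c3@8, authorship ..........
After op 2 (insert('q')): buffer="qankqiblggqhd" (len 13), cursors c1@1 c2@5 c3@11, authorship 1...2.....3..
After op 3 (add_cursor(12)): buffer="qankqiblggqhd" (len 13), cursors c1@1 c2@5 c3@11 c4@12, authorship 1...2.....3..
After op 4 (delete): buffer="ankiblggd" (len 9), cursors c1@0 c2@3 c3@8 c4@8, authorship .........
After op 5 (move_left): buffer="ankiblggd" (len 9), cursors c1@0 c2@2 c3@7 c4@7, authorship .........
After op 6 (move_right): buffer="ankiblggd" (len 9), cursors c1@1 c2@3 c3@8 c4@8, authorship .........
After op 7 (move_right): buffer="ankiblggd" (len 9), cursors c1@2 c2@4 c3@9 c4@9, authorship .........
After op 8 (delete): buffer="akblg" (len 5), cursors c1@1 c2@2 c3@5 c4@5, authorship .....
After op 9 (insert('t')): buffer="atktblgtt" (len 9), cursors c1@2 c2@4 c3@9 c4@9, authorship .1.2...34
Authorship (.=original, N=cursor N): . 1 . 2 . . . 3 4
Index 1: author = 1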